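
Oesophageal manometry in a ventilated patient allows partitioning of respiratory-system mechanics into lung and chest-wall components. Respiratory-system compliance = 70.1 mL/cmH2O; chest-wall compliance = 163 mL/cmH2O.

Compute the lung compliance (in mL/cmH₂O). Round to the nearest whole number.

1/CL = 1/Crs − 1/Ccw.
1/CL = 1/70.1 − 1/163 = 0.00813.
CL = 123.0 mL/cmH2O.

123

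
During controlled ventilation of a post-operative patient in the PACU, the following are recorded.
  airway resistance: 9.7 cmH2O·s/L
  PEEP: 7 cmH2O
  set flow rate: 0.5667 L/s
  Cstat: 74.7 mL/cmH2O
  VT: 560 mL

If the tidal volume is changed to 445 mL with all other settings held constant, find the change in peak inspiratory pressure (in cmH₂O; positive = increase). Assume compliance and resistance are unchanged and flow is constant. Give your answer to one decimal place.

PIP = Vt/C + R·V̇ + PEEP (constant-flow equation of motion).
Only the elastic term changes: ΔPIP = ΔVt / C = (445 − 560) / 74.7 = -1.539 cmH2O.

-1.5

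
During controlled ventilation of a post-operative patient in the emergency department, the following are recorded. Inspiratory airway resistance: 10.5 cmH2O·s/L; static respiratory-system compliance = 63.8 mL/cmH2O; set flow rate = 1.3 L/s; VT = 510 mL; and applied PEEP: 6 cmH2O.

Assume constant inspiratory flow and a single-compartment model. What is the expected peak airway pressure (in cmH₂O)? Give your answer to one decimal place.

27.6

Equation of motion (constant flow): PIP = Vt/C + R·V̇ + PEEP.
PIP = 510/63.8 + 10.5×1.3 + 6 = 7.994 + 13.65 + 6 = 27.644 cmH2O.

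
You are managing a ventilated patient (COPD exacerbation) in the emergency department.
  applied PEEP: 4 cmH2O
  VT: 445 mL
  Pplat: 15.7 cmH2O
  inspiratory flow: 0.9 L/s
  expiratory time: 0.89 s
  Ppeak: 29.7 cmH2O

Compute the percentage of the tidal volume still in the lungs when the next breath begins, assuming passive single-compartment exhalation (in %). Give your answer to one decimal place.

22.2

R = (PIP − Pplat)/V̇ = (29.7 − 15.7) / 0.9 = 14.0/0.9 = 15.556 cmH2O·s/L.
C = Vt/(Pplat − PEEP) = 445.0 / (15.7 − 4) = 445.0/11.7 = 38.034 mL/cmH2O.
τ = R × C = 15.556 × 0.03803 L/cmH2O = 0.5916 s.
Fraction remaining at end-expiration = e^(−Te/τ) = e^(−0.89/0.5916) = 0.2222 → 22.22%.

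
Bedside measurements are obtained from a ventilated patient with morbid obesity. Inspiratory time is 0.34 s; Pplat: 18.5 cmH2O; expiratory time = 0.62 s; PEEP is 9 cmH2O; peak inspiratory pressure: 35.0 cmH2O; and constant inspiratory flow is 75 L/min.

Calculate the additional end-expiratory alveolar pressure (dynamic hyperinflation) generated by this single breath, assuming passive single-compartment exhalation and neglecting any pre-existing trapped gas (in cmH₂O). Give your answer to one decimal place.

Flow: 75 L/min ÷ 60 = 1.25 L/s.
Vt = flow × Ti = 1.25 L/s × 0.34 s × 1000 mL/L = 425.0 mL.
R = (PIP − Pplat)/V̇ = (35.0 − 18.5) / 1.25 = 16.5/1.25 = 13.2 cmH2O·s/L.
C = Vt/(Pplat − PEEP) = 425.0 / (18.5 − 9) = 425.0/9.5 = 44.737 mL/cmH2O.
τ = R × C = 13.2 × 0.04474 L/cmH2O = 0.5906 s.
Fraction remaining = e^(−Te/τ) = e^(−0.62/0.5906) = 0.35; trapped volume = 425.0 × 0.35 = 148.75 mL.
Additional alveolar pressure from trapping ≈ V_trapped / C = 148.75 / 44.737 = 3.325 cmH2O.

3.3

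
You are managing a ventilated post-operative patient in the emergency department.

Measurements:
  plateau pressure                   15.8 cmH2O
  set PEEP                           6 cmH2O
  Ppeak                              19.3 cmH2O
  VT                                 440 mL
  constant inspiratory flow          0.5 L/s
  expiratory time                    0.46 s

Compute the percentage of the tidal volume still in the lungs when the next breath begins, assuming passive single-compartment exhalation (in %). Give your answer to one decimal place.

R = (PIP − Pplat)/V̇ = (19.3 − 15.8) / 0.5 = 3.5/0.5 = 7.0 cmH2O·s/L.
C = Vt/(Pplat − PEEP) = 440.0 / (15.8 − 6) = 440.0/9.8 = 44.898 mL/cmH2O.
τ = R × C = 7.0 × 0.0449 L/cmH2O = 0.3143 s.
Fraction remaining at end-expiration = e^(−Te/τ) = e^(−0.46/0.3143) = 0.2314 → 23.14%.

23.1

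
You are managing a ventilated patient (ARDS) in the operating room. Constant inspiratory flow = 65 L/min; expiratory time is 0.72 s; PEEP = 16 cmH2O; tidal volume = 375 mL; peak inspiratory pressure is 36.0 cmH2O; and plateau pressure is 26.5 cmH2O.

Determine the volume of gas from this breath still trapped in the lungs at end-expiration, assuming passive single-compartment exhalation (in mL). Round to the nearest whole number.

38

Flow: 65 L/min ÷ 60 = 1.0833 L/s.
R = (PIP − Pplat)/V̇ = (36.0 − 26.5) / 1.0833 = 9.5/1.0833 = 8.77 cmH2O·s/L.
C = Vt/(Pplat − PEEP) = 375.0 / (26.5 − 16) = 375.0/10.5 = 35.714 mL/cmH2O.
τ = R × C = 8.77 × 0.03571 L/cmH2O = 0.3132 s.
Fraction remaining = e^(−Te/τ) = e^(−0.72/0.3132) = 0.1004.
Trapped volume = 375.0 × 0.1004 = 37.65 mL.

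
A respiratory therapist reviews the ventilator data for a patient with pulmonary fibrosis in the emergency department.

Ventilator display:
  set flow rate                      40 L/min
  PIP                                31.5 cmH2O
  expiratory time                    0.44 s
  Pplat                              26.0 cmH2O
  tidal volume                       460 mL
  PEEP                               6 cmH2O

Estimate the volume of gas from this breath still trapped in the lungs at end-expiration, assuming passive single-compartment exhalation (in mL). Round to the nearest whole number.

45

Flow: 40 L/min ÷ 60 = 0.6667 L/s.
R = (PIP − Pplat)/V̇ = (31.5 − 26.0) / 0.6667 = 5.5/0.6667 = 8.25 cmH2O·s/L.
C = Vt/(Pplat − PEEP) = 460.0 / (26.0 − 6) = 460.0/20.0 = 23.0 mL/cmH2O.
τ = R × C = 8.25 × 0.023 L/cmH2O = 0.1898 s.
Fraction remaining = e^(−Te/τ) = e^(−0.44/0.1898) = 0.09845.
Trapped volume = 460.0 × 0.09845 = 45.287 mL.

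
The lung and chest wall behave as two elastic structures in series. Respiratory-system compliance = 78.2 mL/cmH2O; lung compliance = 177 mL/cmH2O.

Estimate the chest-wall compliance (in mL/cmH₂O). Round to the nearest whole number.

140

1/Ccw = 1/Crs − 1/CL.
1/Ccw = 1/78.2 − 1/177 = 0.007138.
Ccw = 140.1 mL/cmH2O.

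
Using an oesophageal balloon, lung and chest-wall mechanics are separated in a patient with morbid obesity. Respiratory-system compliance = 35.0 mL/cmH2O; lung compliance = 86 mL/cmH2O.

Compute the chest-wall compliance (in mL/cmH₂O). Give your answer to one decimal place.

59.0

1/Ccw = 1/Crs − 1/CL.
1/Ccw = 1/35.0 − 1/86 = 0.01694.
Ccw = 59.032 mL/cmH2O.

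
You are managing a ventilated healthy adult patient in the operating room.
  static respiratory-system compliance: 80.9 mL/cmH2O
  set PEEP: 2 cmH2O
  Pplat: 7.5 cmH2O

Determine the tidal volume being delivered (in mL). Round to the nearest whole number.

445

Vt = Cstat × (Pplat − PEEP) = 80.9 × (7.5 − 2) = 80.9 × 5.5 = 444.95 mL.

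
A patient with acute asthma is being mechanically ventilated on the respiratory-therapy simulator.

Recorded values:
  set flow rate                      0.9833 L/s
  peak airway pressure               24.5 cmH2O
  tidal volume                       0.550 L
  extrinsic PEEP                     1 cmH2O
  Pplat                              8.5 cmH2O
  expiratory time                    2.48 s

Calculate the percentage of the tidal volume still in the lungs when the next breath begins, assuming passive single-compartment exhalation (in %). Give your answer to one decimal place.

12.5

R = (PIP − Pplat)/V̇ = (24.5 − 8.5) / 0.9833 = 16.0/0.9833 = 16.272 cmH2O·s/L.
C = Vt/(Pplat − PEEP) = 550.0 / (8.5 − 1) = 550.0/7.5 = 73.333 mL/cmH2O.
τ = R × C = 16.272 × 0.07333 L/cmH2O = 1.193 s.
Fraction remaining at end-expiration = e^(−Te/τ) = e^(−2.48/1.193) = 0.1251 → 12.51%.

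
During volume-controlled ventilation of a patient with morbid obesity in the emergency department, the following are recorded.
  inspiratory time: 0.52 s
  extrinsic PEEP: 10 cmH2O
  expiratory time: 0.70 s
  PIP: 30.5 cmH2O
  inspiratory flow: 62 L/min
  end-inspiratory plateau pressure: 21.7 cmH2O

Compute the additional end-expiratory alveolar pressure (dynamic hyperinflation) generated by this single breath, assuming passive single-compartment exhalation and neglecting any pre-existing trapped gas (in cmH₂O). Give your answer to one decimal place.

2.0

Flow: 62 L/min ÷ 60 = 1.0333 L/s.
Vt = flow × Ti = 1.0333 L/s × 0.52 s × 1000 mL/L = 537.32 mL.
R = (PIP − Pplat)/V̇ = (30.5 − 21.7) / 1.0333 = 8.8/1.0333 = 8.516 cmH2O·s/L.
C = Vt/(Pplat − PEEP) = 537.32 / (21.7 − 10) = 537.32/11.7 = 45.925 mL/cmH2O.
τ = R × C = 8.516 × 0.04593 L/cmH2O = 0.3911 s.
Fraction remaining = e^(−Te/τ) = e^(−0.70/0.3911) = 0.167; trapped volume = 537.32 × 0.167 = 89.732 mL.
Additional alveolar pressure from trapping ≈ V_trapped / C = 89.732 / 45.925 = 1.954 cmH2O.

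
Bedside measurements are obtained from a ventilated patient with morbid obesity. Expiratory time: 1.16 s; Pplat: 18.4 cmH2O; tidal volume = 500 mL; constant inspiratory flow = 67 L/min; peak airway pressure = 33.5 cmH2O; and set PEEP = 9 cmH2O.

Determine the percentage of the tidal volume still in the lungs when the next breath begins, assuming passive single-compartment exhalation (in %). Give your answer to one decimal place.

Flow: 67 L/min ÷ 60 = 1.1167 L/s.
R = (PIP − Pplat)/V̇ = (33.5 − 18.4) / 1.1167 = 15.1/1.1167 = 13.522 cmH2O·s/L.
C = Vt/(Pplat − PEEP) = 500.0 / (18.4 − 9) = 500.0/9.4 = 53.191 mL/cmH2O.
τ = R × C = 13.522 × 0.05319 L/cmH2O = 0.7192 s.
Fraction remaining at end-expiration = e^(−Te/τ) = e^(−1.16/0.7192) = 0.1993 → 19.93%.

19.9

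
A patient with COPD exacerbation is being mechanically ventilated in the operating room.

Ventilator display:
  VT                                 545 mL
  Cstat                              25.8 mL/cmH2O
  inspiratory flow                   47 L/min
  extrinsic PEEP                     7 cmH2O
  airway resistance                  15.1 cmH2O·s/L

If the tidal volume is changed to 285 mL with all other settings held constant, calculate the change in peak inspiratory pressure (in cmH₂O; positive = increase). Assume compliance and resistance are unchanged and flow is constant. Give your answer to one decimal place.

PIP = Vt/C + R·V̇ + PEEP (constant-flow equation of motion).
Only the elastic term changes: ΔPIP = ΔVt / C = (285 − 545) / 25.8 = -10.078 cmH2O.

-10.1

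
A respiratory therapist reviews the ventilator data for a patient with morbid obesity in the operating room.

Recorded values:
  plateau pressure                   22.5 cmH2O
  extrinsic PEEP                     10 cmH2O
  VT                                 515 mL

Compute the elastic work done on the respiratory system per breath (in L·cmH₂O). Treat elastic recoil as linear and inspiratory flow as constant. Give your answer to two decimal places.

3.22

Elastic work ≈ ½ × (Pplat − PEEP) × Vt = 0.5 × (22.5 − 10) × 0.515 L = 0.5 × 12.5 × 0.515 = 3.219 L·cmH2O.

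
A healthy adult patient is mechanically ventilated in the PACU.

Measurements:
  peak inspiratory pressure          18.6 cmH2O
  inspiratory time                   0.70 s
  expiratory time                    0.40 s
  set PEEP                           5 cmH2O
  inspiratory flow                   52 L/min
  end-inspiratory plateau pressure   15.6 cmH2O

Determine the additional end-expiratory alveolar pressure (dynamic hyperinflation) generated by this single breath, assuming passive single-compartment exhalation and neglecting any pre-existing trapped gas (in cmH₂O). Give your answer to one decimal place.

1.4

Flow: 52 L/min ÷ 60 = 0.8667 L/s.
Vt = flow × Ti = 0.8667 L/s × 0.70 s × 1000 mL/L = 606.69 mL.
R = (PIP − Pplat)/V̇ = (18.6 − 15.6) / 0.8667 = 3.0/0.8667 = 3.461 cmH2O·s/L.
C = Vt/(Pplat − PEEP) = 606.69 / (15.6 − 5) = 606.69/10.6 = 57.235 mL/cmH2O.
τ = R × C = 3.461 × 0.05724 L/cmH2O = 0.1981 s.
Fraction remaining = e^(−Te/τ) = e^(−0.40/0.1981) = 0.1328; trapped volume = 606.69 × 0.1328 = 80.568 mL.
Additional alveolar pressure from trapping ≈ V_trapped / C = 80.568 / 57.235 = 1.408 cmH2O.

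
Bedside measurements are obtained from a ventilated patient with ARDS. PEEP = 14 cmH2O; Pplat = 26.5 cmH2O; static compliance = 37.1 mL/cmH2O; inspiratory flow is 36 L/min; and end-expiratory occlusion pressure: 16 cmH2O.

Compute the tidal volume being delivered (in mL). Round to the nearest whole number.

End-expiratory occlusion gives total PEEP = 16 cmH2O (intrinsic PEEP = 16 − 14 = 2). Use total PEEP for the elastic gradient.
Vt = Cstat × (Pplat − PEEPtotal) = 37.1 × (26.5 − 16) = 37.1 × 10.5 = 389.55 mL.

390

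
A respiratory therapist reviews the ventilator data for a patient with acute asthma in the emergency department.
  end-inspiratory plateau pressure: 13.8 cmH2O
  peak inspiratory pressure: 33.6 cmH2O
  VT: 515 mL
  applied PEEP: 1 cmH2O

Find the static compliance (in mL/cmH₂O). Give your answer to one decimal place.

40.2

Cstat = Vt / (Pplat − PEEP) = 515 / (13.8 − 1) = 515 / 12.8 = 40.234 mL/cmH2O.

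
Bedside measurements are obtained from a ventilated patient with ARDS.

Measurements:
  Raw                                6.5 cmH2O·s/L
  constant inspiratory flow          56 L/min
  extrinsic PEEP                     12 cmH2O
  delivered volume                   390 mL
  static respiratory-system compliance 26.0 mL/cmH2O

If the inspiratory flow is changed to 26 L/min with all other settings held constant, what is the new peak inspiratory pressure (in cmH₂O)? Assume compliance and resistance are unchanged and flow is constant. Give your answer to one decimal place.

Flow: 56 L/min ÷ 60 = 0.9333 L/s.
New flow: 26 L/min ÷ 60 = 0.4333 L/s.
PIP = Vt/C + R·V̇ + PEEP (constant-flow equation of motion).
Only the resistive term changes: ΔPIP = R × ΔV̇ = 6.5 × (0.4333 − 0.9333) = 6.5 × -0.5 = -3.25 cmH2O.
Original PIP = 390/26.0 + 6.5×0.9333 + 12 = 33.066 cmH2O; new PIP = 33.066 + (-3.25) = 29.816 cmH2O.

29.8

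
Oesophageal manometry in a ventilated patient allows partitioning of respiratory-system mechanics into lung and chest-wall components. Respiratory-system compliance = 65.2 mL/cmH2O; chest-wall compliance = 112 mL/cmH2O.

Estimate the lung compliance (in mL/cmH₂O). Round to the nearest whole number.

1/CL = 1/Crs − 1/Ccw.
1/CL = 1/65.2 − 1/112 = 0.006409.
CL = 156.03 mL/cmH2O.

156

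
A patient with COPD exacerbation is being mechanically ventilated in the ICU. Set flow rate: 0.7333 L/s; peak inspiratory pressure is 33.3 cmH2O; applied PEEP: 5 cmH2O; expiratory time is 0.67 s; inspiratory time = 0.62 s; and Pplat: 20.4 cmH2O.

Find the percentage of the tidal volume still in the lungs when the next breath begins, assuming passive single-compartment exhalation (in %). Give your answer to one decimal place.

Vt = flow × Ti = 0.7333 L/s × 0.62 s × 1000 mL/L = 454.65 mL.
R = (PIP − Pplat)/V̇ = (33.3 − 20.4) / 0.7333 = 12.9/0.7333 = 17.592 cmH2O·s/L.
C = Vt/(Pplat − PEEP) = 454.65 / (20.4 − 5) = 454.65/15.4 = 29.523 mL/cmH2O.
τ = R × C = 17.592 × 0.02952 L/cmH2O = 0.5193 s.
Fraction remaining at end-expiration = e^(−Te/τ) = e^(−0.67/0.5193) = 0.2752 → 27.52%.

27.5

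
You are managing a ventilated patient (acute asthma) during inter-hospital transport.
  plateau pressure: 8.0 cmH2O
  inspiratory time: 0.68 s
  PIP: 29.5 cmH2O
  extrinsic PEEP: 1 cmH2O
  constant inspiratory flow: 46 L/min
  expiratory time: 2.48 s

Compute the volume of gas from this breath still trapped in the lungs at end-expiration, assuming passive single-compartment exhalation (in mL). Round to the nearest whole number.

Flow: 46 L/min ÷ 60 = 0.7667 L/s.
Vt = flow × Ti = 0.7667 L/s × 0.68 s × 1000 mL/L = 521.36 mL.
R = (PIP − Pplat)/V̇ = (29.5 − 8.0) / 0.7667 = 21.5/0.7667 = 28.042 cmH2O·s/L.
C = Vt/(Pplat − PEEP) = 521.36 / (8.0 − 1) = 521.36/7.0 = 74.48 mL/cmH2O.
τ = R × C = 28.042 × 0.07448 L/cmH2O = 2.089 s.
Fraction remaining = e^(−Te/τ) = e^(−2.48/2.089) = 0.3051.
Trapped volume = 521.36 × 0.3051 = 159.07 mL.

159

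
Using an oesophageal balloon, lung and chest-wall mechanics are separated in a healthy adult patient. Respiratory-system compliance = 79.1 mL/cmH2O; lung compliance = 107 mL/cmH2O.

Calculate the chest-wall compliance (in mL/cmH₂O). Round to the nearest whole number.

1/Ccw = 1/Crs − 1/CL.
1/Ccw = 1/79.1 − 1/107 = 0.003296.
Ccw = 303.4 mL/cmH2O.

303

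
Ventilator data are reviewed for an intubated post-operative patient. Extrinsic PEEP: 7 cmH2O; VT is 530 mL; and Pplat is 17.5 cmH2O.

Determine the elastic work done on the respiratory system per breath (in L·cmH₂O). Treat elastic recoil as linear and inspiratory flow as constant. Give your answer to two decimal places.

2.78

Elastic work ≈ ½ × (Pplat − PEEP) × Vt = 0.5 × (17.5 − 7) × 0.530 L = 0.5 × 10.5 × 0.530 = 2.783 L·cmH2O.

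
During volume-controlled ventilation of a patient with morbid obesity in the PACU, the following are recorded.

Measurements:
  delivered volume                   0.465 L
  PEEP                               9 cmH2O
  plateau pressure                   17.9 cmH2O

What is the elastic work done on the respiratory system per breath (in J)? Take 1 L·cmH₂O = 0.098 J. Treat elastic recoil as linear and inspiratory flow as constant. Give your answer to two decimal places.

0.20

Elastic work ≈ ½ × (Pplat − PEEP) × Vt = 0.5 × (17.9 − 9) × 0.465 L = 0.5 × 8.9 × 0.465 = 2.069 L·cmH2O.
× 0.098 J/(L·cmH2O) → 0.2028 J.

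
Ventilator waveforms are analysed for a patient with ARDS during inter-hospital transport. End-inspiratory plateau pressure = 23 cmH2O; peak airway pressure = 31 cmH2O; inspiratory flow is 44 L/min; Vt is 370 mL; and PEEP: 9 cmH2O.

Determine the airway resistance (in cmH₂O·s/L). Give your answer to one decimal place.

Flow: 44 L/min ÷ 60 = 0.7333 L/s.
Raw = (PIP − Pplat) / flow = (31 − 23) / 0.7333 = 8.0 / 0.7333 = 10.91 cmH2O·s/L.

10.9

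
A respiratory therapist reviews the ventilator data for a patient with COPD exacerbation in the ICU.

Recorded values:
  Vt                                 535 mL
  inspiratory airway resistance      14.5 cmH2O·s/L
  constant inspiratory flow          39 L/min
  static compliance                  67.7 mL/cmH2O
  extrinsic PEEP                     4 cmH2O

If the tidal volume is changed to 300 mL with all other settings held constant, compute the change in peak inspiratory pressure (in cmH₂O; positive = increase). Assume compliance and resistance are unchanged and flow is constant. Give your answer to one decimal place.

PIP = Vt/C + R·V̇ + PEEP (constant-flow equation of motion).
Only the elastic term changes: ΔPIP = ΔVt / C = (300 − 535) / 67.7 = -3.471 cmH2O.

-3.5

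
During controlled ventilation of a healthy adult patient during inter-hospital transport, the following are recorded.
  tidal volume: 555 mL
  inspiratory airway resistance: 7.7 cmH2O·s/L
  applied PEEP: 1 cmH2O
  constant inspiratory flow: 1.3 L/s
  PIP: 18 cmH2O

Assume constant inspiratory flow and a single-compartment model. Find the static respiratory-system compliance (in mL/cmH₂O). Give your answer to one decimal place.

79.4

Equation of motion (constant flow): PIP = Vt/C + R·V̇ + PEEP.
Vt/C = PIP − R·V̇ − PEEP = 18 − 7.7×1.3 − 1 = 18 − 10.01 − 1 = 6.99 cmH2O.
C = Vt / 6.99 = 555 / 6.99 = 79.399 mL/cmH2O.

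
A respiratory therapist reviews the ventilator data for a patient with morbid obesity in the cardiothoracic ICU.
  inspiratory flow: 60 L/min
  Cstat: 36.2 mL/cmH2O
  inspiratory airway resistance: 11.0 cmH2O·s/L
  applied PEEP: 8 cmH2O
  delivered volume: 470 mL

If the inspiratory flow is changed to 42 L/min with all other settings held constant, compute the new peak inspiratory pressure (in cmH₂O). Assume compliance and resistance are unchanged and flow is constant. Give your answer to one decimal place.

Flow: 60 L/min ÷ 60 = 1 L/s.
New flow: 42 L/min ÷ 60 = 0.7 L/s.
PIP = Vt/C + R·V̇ + PEEP (constant-flow equation of motion).
Only the resistive term changes: ΔPIP = R × ΔV̇ = 11.0 × (0.7 − 1) = 11.0 × -0.3 = -3.3 cmH2O.
Original PIP = 470/36.2 + 11.0×1 + 8 = 31.983 cmH2O; new PIP = 31.983 + (-3.3) = 28.683 cmH2O.

28.7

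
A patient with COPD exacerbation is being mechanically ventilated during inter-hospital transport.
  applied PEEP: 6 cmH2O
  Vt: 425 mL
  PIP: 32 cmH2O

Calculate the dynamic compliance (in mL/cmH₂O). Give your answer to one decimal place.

16.3

Dynamic compliance = Vt / (PIP − PEEP) = 425 / (32 − 6) = 425 / 26.0 = 16.346 mL/cmH2O.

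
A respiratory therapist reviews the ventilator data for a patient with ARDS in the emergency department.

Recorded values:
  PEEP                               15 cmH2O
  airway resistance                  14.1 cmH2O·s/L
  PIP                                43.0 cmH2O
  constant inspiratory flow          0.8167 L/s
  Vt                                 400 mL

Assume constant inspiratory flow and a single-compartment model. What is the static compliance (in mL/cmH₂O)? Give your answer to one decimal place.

24.3

Equation of motion (constant flow): PIP = Vt/C + R·V̇ + PEEP.
Vt/C = PIP − R·V̇ − PEEP = 43.0 − 14.1×0.8167 − 15 = 43.0 − 11.515 − 15 = 16.485 cmH2O.
C = Vt / 16.485 = 400 / 16.485 = 24.264 mL/cmH2O.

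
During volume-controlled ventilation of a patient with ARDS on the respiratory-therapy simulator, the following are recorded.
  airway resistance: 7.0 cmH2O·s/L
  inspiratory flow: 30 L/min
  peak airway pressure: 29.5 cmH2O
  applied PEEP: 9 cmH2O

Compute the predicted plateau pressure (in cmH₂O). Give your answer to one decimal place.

Flow: 30 L/min ÷ 60 = 0.5 L/s.
Pplat = PIP − Raw × flow = 29.5 − 7.0 × 0.5 = 29.5 − 3.5 = 26.0 cmH2O.

26.0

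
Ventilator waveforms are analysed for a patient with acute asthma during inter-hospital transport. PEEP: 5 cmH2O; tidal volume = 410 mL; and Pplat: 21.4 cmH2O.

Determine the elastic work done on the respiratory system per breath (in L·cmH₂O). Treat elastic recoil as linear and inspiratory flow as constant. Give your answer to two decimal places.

Elastic work ≈ ½ × (Pplat − PEEP) × Vt = 0.5 × (21.4 − 5) × 0.410 L = 0.5 × 16.4 × 0.410 = 3.362 L·cmH2O.

3.36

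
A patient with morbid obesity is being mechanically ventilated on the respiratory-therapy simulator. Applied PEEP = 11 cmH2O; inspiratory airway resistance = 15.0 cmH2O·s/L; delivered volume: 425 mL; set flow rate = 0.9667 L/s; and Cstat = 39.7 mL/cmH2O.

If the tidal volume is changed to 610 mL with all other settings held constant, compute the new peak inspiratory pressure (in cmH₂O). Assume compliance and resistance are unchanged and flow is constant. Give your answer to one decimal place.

PIP = Vt/C + R·V̇ + PEEP (constant-flow equation of motion).
Only the elastic term changes: ΔPIP = ΔVt / C = (610 − 425) / 39.7 = 4.66 cmH2O.
Original PIP = 425/39.7 + 15.0×0.9667 + 11 = 36.206 cmH2O; new PIP = 36.206 + (4.66) = 40.866 cmH2O.

40.9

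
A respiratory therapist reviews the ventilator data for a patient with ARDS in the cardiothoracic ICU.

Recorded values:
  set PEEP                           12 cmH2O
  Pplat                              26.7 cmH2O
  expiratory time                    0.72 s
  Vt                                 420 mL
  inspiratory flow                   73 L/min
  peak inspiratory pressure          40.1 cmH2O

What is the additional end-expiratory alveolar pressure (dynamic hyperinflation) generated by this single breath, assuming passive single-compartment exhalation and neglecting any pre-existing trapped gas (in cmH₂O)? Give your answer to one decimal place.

1.5

Flow: 73 L/min ÷ 60 = 1.2167 L/s.
R = (PIP − Pplat)/V̇ = (40.1 − 26.7) / 1.2167 = 13.4/1.2167 = 11.013 cmH2O·s/L.
C = Vt/(Pplat − PEEP) = 420.0 / (26.7 − 12) = 420.0/14.7 = 28.571 mL/cmH2O.
τ = R × C = 11.013 × 0.02857 L/cmH2O = 0.3146 s.
Fraction remaining = e^(−Te/τ) = e^(−0.72/0.3146) = 0.1014; trapped volume = 420.0 × 0.1014 = 42.588 mL.
Additional alveolar pressure from trapping ≈ V_trapped / C = 42.588 / 28.571 = 1.491 cmH2O.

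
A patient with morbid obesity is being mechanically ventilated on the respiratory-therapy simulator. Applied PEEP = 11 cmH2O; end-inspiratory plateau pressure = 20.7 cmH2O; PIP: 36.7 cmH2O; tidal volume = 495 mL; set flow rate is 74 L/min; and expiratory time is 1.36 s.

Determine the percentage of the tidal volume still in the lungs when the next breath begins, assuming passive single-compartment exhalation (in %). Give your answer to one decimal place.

Flow: 74 L/min ÷ 60 = 1.2333 L/s.
R = (PIP − Pplat)/V̇ = (36.7 − 20.7) / 1.2333 = 16.0/1.2333 = 12.973 cmH2O·s/L.
C = Vt/(Pplat − PEEP) = 495.0 / (20.7 − 11) = 495.0/9.7 = 51.031 mL/cmH2O.
τ = R × C = 12.973 × 0.05103 L/cmH2O = 0.662 s.
Fraction remaining at end-expiration = e^(−Te/τ) = e^(−1.36/0.662) = 0.1282 → 12.82%.

12.8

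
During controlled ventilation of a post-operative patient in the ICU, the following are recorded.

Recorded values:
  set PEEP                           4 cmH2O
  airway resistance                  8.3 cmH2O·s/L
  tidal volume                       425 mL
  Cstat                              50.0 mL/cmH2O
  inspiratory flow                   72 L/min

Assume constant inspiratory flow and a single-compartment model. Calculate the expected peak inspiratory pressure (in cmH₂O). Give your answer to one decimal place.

Flow: 72 L/min ÷ 60 = 1.2 L/s.
Equation of motion (constant flow): PIP = Vt/C + R·V̇ + PEEP.
PIP = 425/50.0 + 8.3×1.2 + 4 = 8.5 + 9.96 + 4 = 22.46 cmH2O.

22.5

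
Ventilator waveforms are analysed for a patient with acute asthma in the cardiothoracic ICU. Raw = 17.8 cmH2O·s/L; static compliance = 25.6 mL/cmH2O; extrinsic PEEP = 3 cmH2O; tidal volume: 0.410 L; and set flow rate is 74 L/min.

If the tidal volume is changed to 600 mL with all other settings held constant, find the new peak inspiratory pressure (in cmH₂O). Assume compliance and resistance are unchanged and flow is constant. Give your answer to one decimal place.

Flow: 74 L/min ÷ 60 = 1.2333 L/s.
PIP = Vt/C + R·V̇ + PEEP (constant-flow equation of motion).
Only the elastic term changes: ΔPIP = ΔVt / C = (600 − 410) / 25.6 = 7.422 cmH2O.
Original PIP = 410/25.6 + 17.8×1.2333 + 3 = 40.968 cmH2O; new PIP = 40.968 + (7.422) = 48.39 cmH2O.

48.4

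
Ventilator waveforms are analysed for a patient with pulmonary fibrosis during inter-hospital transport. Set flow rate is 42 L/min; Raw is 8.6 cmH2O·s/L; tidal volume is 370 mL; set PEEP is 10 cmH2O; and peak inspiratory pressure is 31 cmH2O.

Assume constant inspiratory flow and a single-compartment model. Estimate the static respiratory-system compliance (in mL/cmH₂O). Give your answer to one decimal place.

Flow: 42 L/min ÷ 60 = 0.7 L/s.
Equation of motion (constant flow): PIP = Vt/C + R·V̇ + PEEP.
Vt/C = PIP − R·V̇ − PEEP = 31 − 8.6×0.7 − 10 = 31 − 6.02 − 10 = 14.98 cmH2O.
C = Vt / 14.98 = 370 / 14.98 = 24.7 mL/cmH2O.

24.7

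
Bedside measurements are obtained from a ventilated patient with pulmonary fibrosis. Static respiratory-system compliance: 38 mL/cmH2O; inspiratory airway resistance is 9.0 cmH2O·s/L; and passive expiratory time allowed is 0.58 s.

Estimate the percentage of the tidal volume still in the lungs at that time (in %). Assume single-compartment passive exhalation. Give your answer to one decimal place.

18.3

τ = R × C = 9.0 × 38 mL/cmH2O = 9.0 × 0.038 L/cmH2O = 0.342 s.
Passive exhalation: V(t)/V₀ = e^(−t/τ) = e^(−0.58/0.342) = 0.1834.
Fraction remaining = 0.1834 → 18.34%.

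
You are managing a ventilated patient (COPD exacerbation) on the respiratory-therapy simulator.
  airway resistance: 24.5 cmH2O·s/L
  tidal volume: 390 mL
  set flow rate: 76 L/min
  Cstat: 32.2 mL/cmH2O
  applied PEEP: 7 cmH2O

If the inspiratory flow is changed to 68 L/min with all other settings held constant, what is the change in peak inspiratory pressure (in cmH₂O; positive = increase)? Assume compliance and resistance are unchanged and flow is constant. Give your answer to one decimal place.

-3.3

Flow: 76 L/min ÷ 60 = 1.2667 L/s.
New flow: 68 L/min ÷ 60 = 1.1333 L/s.
PIP = Vt/C + R·V̇ + PEEP (constant-flow equation of motion).
Only the resistive term changes: ΔPIP = R × ΔV̇ = 24.5 × (1.1333 − 1.2667) = 24.5 × -0.1334 = -3.268 cmH2O.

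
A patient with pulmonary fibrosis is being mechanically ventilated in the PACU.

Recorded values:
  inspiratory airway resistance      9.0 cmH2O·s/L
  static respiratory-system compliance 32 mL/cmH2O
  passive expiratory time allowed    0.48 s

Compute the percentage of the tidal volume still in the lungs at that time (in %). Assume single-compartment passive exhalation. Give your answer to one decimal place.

18.9

τ = R × C = 9.0 × 32 mL/cmH2O = 9.0 × 0.032 L/cmH2O = 0.288 s.
Passive exhalation: V(t)/V₀ = e^(−t/τ) = e^(−0.48/0.288) = 0.1889.
Fraction remaining = 0.1889 → 18.89%.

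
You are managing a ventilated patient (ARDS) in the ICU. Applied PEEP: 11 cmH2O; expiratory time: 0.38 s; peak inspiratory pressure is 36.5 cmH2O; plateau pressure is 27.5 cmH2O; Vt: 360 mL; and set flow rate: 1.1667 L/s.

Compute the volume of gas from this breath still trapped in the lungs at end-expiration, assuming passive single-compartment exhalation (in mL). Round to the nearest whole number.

R = (PIP − Pplat)/V̇ = (36.5 − 27.5) / 1.1667 = 9.0/1.1667 = 7.714 cmH2O·s/L.
C = Vt/(Pplat − PEEP) = 360.0 / (27.5 − 11) = 360.0/16.5 = 21.818 mL/cmH2O.
τ = R × C = 7.714 × 0.02182 L/cmH2O = 0.1683 s.
Fraction remaining = e^(−Te/τ) = e^(−0.38/0.1683) = 0.1046.
Trapped volume = 360.0 × 0.1046 = 37.656 mL.

38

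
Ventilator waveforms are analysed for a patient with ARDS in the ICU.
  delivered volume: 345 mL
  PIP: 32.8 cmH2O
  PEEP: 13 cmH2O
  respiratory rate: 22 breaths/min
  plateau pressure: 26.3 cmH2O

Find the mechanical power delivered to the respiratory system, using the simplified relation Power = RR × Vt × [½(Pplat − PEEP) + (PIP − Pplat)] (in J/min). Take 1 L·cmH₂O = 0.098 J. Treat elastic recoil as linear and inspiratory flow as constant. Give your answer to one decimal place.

Per-breath work = Vt × [½(Pplat−PEEP) + (PIP−Pplat)] = 0.345 × [0.5×13.3 + 6.5] = 0.345 × 13.15 = 4.537 L·cmH2O.
Power = 22 × 4.537 = 99.814 L·cmH2O/min.
× 0.098 J/(L·cmH2O) → 9.782 J/min.

9.8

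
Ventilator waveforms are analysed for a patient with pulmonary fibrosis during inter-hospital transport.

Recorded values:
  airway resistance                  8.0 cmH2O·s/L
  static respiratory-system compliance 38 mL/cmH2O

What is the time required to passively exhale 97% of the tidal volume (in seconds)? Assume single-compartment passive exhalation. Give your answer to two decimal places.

τ = R × C = 8.0 × 38 mL/cmH2O = 8.0 × 0.038 L/cmH2O = 0.304 s.
Exhaled fraction f = 1 − e^(−t/τ) → t = −τ·ln(1 − f) = −0.304·ln(0.03) = 1.066 s.

1.07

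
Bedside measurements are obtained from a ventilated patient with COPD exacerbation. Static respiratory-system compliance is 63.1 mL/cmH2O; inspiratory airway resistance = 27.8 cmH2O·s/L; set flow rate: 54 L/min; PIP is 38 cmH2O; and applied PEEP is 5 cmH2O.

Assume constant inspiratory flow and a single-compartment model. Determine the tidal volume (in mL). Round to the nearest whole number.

Flow: 54 L/min ÷ 60 = 0.9 L/s.
Equation of motion (constant flow): PIP = Vt/C + R·V̇ + PEEP.
Vt/C = PIP − R·V̇ − PEEP = 38 − 25.02 − 5 = 7.98 cmH2O.
Vt = C × 7.98 = 63.1 × 7.98 = 503.54 mL.

504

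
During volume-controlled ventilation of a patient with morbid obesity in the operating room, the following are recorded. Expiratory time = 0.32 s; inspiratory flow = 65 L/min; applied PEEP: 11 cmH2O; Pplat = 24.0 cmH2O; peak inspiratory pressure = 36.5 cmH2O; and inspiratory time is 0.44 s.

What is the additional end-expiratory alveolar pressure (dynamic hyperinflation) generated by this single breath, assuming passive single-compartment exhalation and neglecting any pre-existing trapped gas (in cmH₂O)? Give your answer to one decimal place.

6.1

Flow: 65 L/min ÷ 60 = 1.0833 L/s.
Vt = flow × Ti = 1.0833 L/s × 0.44 s × 1000 mL/L = 476.65 mL.
R = (PIP − Pplat)/V̇ = (36.5 − 24.0) / 1.0833 = 12.5/1.0833 = 11.539 cmH2O·s/L.
C = Vt/(Pplat − PEEP) = 476.65 / (24.0 − 11) = 476.65/13.0 = 36.665 mL/cmH2O.
τ = R × C = 11.539 × 0.03667 L/cmH2O = 0.4231 s.
Fraction remaining = e^(−Te/τ) = e^(−0.32/0.4231) = 0.4694; trapped volume = 476.65 × 0.4694 = 223.74 mL.
Additional alveolar pressure from trapping ≈ V_trapped / C = 223.74 / 36.665 = 6.102 cmH2O.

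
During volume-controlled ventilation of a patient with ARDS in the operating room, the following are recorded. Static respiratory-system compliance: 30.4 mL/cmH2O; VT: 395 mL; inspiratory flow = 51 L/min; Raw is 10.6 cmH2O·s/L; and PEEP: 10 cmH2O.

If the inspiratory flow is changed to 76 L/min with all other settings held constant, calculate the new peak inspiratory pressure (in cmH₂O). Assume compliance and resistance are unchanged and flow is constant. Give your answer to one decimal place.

Flow: 51 L/min ÷ 60 = 0.85 L/s.
New flow: 76 L/min ÷ 60 = 1.2667 L/s.
PIP = Vt/C + R·V̇ + PEEP (constant-flow equation of motion).
Only the resistive term changes: ΔPIP = R × ΔV̇ = 10.6 × (1.2667 − 0.85) = 10.6 × 0.4167 = 4.417 cmH2O.
Original PIP = 395/30.4 + 10.6×0.85 + 10 = 32.003 cmH2O; new PIP = 32.003 + (4.417) = 36.42 cmH2O.

36.4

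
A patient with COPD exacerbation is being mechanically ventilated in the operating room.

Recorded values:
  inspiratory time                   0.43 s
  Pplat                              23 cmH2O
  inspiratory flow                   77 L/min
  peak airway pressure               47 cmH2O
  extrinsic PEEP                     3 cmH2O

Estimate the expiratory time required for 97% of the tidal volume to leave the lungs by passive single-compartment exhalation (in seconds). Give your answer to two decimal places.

1.81

Flow: 77 L/min ÷ 60 = 1.2833 L/s.
Vt = flow × Ti = 1.2833 L/s × 0.43 s × 1000 mL/L = 551.82 mL.
R = (PIP − Pplat)/V̇ = (47 − 23) / 1.2833 = 24.0/1.2833 = 18.702 cmH2O·s/L.
C = Vt/(Pplat − PEEP) = 551.82 / (23 − 3) = 551.82/20.0 = 27.591 mL/cmH2O.
τ = R × C = 18.702 × 0.02759 L/cmH2O = 0.516 s.
t = −τ·ln(1 − 0.97) = −0.516·ln(0.03) = 1.809 s.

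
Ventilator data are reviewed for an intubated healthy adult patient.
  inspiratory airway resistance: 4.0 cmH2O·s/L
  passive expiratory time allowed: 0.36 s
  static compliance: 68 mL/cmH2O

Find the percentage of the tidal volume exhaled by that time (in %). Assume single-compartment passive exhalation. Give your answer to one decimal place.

73.4

τ = R × C = 4.0 × 68 mL/cmH2O = 4.0 × 0.068 L/cmH2O = 0.272 s.
Passive exhalation: V(t)/V₀ = e^(−t/τ) = e^(−0.36/0.272) = 0.2662.
Fraction exhaled = 1 − 0.2662 = 0.7338 → 73.38%.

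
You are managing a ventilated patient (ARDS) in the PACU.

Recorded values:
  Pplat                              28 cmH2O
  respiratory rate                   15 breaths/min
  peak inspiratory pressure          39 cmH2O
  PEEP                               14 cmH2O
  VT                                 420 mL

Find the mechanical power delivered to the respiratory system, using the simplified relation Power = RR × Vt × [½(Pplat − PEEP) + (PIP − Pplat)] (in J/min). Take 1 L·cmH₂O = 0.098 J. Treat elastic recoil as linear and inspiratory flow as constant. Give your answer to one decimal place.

Per-breath work = Vt × [½(Pplat−PEEP) + (PIP−Pplat)] = 0.420 × [0.5×14.0 + 11.0] = 0.420 × 18.0 = 7.56 L·cmH2O.
Power = 15 × 7.56 = 113.4 L·cmH2O/min.
× 0.098 J/(L·cmH2O) → 11.113 J/min.

11.1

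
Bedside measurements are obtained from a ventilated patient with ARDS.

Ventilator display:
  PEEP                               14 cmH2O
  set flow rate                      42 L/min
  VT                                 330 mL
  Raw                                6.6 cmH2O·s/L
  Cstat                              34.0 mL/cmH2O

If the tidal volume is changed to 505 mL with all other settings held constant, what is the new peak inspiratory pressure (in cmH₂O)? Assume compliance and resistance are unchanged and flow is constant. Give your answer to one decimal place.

33.5

Flow: 42 L/min ÷ 60 = 0.7 L/s.
PIP = Vt/C + R·V̇ + PEEP (constant-flow equation of motion).
Only the elastic term changes: ΔPIP = ΔVt / C = (505 − 330) / 34.0 = 5.147 cmH2O.
Original PIP = 330/34.0 + 6.6×0.7 + 14 = 28.326 cmH2O; new PIP = 28.326 + (5.147) = 33.473 cmH2O.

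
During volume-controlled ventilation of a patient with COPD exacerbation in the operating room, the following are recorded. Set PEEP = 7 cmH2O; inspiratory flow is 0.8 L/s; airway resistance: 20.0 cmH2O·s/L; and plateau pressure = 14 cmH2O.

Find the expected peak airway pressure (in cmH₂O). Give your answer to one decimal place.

30.0

PIP = Pplat + Raw × flow = 14 + 20.0 × 0.8 = 14 + 16.0 = 30.0 cmH2O.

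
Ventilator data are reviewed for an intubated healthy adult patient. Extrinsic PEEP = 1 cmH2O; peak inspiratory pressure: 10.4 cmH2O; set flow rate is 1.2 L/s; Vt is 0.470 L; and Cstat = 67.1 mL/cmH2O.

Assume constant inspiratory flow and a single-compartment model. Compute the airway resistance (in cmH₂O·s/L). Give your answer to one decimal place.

Equation of motion (constant flow): PIP = Vt/C + R·V̇ + PEEP.
R·V̇ = PIP − Vt/C − PEEP = 10.4 − 470/67.1 − 1 = 10.4 − 7.004 − 1 = 2.396 cmH2O.
R = 2.396 / 1.2 = 1.997 cmH2O·s/L.

2.0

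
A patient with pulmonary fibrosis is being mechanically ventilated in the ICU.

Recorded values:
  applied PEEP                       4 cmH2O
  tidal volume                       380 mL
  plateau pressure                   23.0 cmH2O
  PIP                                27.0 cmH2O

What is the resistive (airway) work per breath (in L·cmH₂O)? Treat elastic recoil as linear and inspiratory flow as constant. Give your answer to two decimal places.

With constant inspiratory flow the resistive pressure is constant at PIP − Pplat = 27.0 − 23.0 = 4.0 cmH2O, so resistive work = 4.0 × 0.380 = 1.52 L·cmH2O.

1.52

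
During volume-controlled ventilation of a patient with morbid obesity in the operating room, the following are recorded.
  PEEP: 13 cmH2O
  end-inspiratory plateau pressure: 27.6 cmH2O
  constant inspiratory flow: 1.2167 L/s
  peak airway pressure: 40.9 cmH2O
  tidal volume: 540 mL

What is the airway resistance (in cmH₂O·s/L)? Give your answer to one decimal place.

Raw = (PIP − Pplat) / flow = (40.9 − 27.6) / 1.2167 = 13.3 / 1.2167 = 10.931 cmH2O·s/L.

10.9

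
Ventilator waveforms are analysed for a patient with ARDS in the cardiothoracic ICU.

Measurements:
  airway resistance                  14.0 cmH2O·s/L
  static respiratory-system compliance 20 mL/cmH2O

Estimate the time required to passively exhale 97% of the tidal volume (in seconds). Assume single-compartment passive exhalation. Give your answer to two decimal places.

0.98

τ = R × C = 14.0 × 20 mL/cmH2O = 14.0 × 0.020 L/cmH2O = 0.28 s.
Exhaled fraction f = 1 − e^(−t/τ) → t = −τ·ln(1 − f) = −0.28·ln(0.03) = 0.9818 s.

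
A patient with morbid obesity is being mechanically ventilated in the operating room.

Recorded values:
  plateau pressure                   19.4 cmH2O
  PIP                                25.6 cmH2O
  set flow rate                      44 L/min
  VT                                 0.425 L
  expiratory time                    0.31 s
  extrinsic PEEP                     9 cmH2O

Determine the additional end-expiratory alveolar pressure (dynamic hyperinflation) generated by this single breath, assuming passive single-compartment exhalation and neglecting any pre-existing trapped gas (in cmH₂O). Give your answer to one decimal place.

Flow: 44 L/min ÷ 60 = 0.7333 L/s.
R = (PIP − Pplat)/V̇ = (25.6 − 19.4) / 0.7333 = 6.2/0.7333 = 8.455 cmH2O·s/L.
C = Vt/(Pplat − PEEP) = 425.0 / (19.4 − 9) = 425.0/10.4 = 40.865 mL/cmH2O.
τ = R × C = 8.455 × 0.04087 L/cmH2O = 0.3456 s.
Fraction remaining = e^(−Te/τ) = e^(−0.31/0.3456) = 0.4078; trapped volume = 425.0 × 0.4078 = 173.32 mL.
Additional alveolar pressure from trapping ≈ V_trapped / C = 173.32 / 40.865 = 4.241 cmH2O.

4.2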